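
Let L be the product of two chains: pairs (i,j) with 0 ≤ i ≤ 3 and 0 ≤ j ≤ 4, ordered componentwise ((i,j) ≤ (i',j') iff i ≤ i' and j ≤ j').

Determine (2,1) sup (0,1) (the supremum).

In a product of chains, the join is componentwise max, giving (2,1).

(2,1)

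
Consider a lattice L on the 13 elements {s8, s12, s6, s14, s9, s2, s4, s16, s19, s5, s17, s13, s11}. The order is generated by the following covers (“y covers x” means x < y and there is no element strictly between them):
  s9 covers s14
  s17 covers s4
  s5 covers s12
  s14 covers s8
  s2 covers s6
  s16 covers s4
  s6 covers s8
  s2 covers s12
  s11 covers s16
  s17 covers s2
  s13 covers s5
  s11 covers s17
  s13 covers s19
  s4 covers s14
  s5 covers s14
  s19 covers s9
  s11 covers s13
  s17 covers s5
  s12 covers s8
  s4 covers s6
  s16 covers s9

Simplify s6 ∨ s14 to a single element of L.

s4

s6 ∨ s14 = s4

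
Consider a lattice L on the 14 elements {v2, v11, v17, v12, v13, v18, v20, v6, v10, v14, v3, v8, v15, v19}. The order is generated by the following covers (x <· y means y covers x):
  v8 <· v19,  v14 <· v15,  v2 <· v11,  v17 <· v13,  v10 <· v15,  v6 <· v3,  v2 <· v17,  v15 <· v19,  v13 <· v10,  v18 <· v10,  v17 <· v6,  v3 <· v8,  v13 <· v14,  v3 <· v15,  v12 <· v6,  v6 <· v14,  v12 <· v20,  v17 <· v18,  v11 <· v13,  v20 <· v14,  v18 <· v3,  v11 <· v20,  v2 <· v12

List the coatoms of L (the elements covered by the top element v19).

v15, v8

The coatoms are exactly the elements covered by v19: v15, v8.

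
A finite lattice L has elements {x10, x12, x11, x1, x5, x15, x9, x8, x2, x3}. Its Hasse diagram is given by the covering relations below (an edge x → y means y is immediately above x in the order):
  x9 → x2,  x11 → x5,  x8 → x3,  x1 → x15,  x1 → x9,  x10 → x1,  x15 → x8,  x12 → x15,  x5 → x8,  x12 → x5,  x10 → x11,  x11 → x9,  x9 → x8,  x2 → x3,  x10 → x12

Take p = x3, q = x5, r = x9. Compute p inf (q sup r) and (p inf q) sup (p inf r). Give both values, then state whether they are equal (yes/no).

x8; x8; yes

q sup r = x8, so p inf (q sup r) = x3 inf x8 = x8.
p inf q = x5 and p inf r = x9, so (p inf q) sup (p inf r) = x5 sup x9 = x8.
Equal: yes.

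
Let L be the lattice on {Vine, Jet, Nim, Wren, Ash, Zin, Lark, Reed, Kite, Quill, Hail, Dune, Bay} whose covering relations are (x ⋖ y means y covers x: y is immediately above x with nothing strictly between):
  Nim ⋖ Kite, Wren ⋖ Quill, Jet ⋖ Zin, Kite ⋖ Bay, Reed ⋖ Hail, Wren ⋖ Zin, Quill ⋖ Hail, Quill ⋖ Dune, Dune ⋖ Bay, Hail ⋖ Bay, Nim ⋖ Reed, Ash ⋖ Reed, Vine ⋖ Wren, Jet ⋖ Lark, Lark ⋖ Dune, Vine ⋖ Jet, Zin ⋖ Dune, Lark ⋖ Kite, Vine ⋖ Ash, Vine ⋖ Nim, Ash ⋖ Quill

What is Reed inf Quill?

Ash

Common lower bounds of {Reed, Quill}: Ash, Vine.
The greatest among these is Ash.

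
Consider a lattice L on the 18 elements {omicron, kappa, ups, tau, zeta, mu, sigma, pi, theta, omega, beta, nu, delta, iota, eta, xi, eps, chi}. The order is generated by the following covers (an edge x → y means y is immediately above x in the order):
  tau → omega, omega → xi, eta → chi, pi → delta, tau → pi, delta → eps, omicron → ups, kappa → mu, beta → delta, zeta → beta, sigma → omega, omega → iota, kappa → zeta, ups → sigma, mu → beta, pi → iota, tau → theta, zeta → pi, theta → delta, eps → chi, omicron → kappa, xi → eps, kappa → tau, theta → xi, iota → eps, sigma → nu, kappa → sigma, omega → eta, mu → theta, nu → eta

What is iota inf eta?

omega

Common lower bounds of {iota, eta}: kappa, omega, omicron, sigma, tau, ups.
The greatest among these is omega.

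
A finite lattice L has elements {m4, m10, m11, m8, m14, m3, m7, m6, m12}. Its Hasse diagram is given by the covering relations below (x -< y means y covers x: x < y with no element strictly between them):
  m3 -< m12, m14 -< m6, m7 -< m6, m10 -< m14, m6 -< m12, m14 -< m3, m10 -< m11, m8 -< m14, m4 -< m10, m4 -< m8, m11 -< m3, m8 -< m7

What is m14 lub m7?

Common upper bounds of {m14, m7}: m12, m6.
The least among these is m6.

m6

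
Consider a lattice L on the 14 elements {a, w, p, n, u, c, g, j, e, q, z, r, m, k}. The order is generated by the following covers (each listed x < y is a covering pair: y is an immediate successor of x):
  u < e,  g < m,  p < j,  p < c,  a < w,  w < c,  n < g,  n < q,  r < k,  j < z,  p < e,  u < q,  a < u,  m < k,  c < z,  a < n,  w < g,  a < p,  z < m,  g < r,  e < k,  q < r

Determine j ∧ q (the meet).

a

Common lower bounds of {j, q}: a.
The greatest among these is a.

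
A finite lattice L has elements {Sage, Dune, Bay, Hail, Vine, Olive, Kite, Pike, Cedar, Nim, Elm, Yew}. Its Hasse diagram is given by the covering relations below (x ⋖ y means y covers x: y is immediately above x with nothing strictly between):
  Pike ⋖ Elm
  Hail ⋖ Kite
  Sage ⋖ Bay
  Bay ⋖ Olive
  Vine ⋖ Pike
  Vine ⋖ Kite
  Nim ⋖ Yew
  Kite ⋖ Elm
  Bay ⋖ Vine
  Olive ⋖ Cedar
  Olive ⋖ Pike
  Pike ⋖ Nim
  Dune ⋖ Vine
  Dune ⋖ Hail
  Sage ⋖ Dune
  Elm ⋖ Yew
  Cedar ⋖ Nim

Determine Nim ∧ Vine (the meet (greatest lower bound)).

Common lower bounds of {Nim, Vine}: Bay, Dune, Sage, Vine.
The greatest among these is Vine.

Vine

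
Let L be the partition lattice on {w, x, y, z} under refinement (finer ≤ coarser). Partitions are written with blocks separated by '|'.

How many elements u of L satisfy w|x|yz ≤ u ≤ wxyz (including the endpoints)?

The interval [w|x|yz, wxyz] = {wxyz, wx|yz, wyz|x, w|xyz, w|x|yz}, which has 5 elements.

5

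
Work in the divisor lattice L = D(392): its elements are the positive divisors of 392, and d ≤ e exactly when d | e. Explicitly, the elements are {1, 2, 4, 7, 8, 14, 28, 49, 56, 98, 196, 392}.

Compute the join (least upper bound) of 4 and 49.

196

Common upper bounds of {4, 49}: 196, 392.
The least among these is 196.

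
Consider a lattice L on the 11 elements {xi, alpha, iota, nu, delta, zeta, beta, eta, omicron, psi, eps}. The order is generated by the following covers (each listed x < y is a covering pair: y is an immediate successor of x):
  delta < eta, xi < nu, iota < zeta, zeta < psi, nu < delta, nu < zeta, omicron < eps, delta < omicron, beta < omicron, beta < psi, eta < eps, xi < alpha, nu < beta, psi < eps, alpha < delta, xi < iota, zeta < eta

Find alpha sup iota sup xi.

Common upper bounds of {alpha, iota, xi}: eps, eta.
The least among these is eta.

eta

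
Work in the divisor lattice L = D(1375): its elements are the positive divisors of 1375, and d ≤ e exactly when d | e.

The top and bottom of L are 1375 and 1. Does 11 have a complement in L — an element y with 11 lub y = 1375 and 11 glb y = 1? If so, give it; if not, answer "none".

125

Need y with 11 ∨ y = 1375 and 11 ∧ y = 1.
Checking each element gives: 125.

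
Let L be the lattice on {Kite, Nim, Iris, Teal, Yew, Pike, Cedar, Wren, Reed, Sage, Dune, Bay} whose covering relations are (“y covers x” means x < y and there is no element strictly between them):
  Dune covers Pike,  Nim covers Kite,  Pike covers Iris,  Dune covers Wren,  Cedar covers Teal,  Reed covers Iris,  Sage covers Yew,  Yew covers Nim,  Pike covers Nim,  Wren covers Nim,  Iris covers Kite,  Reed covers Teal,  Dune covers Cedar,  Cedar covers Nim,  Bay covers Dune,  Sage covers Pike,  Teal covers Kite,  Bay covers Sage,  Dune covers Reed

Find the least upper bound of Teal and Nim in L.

Common upper bounds of {Teal, Nim}: Bay, Cedar, Dune.
The least among these is Cedar.

Cedar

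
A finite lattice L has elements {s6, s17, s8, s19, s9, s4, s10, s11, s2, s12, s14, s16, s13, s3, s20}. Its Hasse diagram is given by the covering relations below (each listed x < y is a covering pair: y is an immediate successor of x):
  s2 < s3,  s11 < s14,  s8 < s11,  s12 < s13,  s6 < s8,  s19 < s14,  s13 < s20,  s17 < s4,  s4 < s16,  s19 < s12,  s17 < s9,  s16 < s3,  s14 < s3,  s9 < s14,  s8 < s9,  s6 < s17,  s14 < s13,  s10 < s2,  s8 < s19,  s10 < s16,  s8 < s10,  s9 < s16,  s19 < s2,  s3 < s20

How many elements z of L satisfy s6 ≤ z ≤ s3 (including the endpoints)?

The interval [s6, s3] = {s10, s11, s14, s16, s17, s19, s2, s3, s4, s6, s8, s9}, which has 12 elements.

12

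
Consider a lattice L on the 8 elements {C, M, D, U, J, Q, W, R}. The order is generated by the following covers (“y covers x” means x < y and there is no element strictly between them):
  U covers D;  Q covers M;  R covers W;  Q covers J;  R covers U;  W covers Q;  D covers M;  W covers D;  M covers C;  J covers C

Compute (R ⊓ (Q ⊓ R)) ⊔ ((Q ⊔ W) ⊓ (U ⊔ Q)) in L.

Q ∧ R = Q
R ∧ Q = Q
Q ∨ W = W
U ∨ Q = R
W ∧ R = W
Q ∨ W = W

W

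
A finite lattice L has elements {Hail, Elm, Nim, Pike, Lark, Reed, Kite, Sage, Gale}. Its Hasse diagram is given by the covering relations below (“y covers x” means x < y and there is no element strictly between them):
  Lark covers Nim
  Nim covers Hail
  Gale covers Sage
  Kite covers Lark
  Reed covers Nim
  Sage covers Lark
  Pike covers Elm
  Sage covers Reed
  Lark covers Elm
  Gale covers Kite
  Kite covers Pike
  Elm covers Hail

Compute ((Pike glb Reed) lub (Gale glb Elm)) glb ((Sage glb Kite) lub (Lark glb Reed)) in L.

Pike ∧ Reed = Hail
Gale ∧ Elm = Elm
Hail ∨ Elm = Elm
Sage ∧ Kite = Lark
Lark ∧ Reed = Nim
Lark ∨ Nim = Lark
Elm ∧ Lark = Elm

Elm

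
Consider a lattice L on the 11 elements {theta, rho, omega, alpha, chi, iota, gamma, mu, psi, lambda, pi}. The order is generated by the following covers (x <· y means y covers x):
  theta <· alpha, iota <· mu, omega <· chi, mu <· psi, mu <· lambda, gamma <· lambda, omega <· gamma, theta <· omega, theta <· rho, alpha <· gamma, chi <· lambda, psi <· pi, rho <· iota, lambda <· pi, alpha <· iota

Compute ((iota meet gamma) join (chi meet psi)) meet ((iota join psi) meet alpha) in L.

iota ∧ gamma = alpha
chi ∧ psi = theta
alpha ∨ theta = alpha
iota ∨ psi = psi
psi ∧ alpha = alpha
alpha ∧ alpha = alpha

alpha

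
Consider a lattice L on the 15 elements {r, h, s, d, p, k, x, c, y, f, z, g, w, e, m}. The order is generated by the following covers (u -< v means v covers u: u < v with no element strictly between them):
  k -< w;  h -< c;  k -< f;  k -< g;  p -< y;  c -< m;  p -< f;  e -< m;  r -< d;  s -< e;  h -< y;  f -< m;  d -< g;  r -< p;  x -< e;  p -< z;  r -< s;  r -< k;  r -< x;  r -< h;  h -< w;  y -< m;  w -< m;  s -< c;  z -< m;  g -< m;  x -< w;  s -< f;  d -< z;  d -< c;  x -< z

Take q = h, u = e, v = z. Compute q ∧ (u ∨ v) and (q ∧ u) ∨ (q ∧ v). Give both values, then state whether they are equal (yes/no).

u ∨ v = m, so q ∧ (u ∨ v) = h ∧ m = h.
q ∧ u = r and q ∧ v = r, so (q ∧ u) ∨ (q ∧ v) = r ∨ r = r.
Equal: no.

h; r; no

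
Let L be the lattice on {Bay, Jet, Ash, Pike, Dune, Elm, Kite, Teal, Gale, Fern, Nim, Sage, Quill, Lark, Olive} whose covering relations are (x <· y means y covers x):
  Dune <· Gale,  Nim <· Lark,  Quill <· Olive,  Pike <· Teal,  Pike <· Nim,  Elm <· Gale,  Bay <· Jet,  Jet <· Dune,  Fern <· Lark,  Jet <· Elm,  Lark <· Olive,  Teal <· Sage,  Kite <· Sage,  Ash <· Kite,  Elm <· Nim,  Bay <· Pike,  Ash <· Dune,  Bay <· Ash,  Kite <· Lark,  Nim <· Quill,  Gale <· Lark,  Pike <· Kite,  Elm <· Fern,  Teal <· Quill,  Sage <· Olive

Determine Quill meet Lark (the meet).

Nim

Common lower bounds of {Quill, Lark}: Bay, Elm, Jet, Nim, Pike.
The greatest among these is Nim.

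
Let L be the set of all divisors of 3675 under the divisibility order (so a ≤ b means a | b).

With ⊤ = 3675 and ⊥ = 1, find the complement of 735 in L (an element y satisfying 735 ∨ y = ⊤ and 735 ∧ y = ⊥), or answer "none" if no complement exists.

none

For every candidate y, either 735 ∨ y ≠ 3675 or 735 ∧ y ≠ 1; no complement exists.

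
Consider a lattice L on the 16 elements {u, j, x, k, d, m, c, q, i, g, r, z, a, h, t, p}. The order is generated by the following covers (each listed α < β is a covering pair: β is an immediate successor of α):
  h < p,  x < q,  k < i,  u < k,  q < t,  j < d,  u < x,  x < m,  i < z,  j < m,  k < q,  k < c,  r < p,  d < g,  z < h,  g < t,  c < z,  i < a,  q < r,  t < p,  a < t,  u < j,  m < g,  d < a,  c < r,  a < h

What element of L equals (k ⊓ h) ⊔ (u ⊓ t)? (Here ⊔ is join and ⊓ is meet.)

k ∧ h = k
u ∧ t = u
k ∨ u = k

k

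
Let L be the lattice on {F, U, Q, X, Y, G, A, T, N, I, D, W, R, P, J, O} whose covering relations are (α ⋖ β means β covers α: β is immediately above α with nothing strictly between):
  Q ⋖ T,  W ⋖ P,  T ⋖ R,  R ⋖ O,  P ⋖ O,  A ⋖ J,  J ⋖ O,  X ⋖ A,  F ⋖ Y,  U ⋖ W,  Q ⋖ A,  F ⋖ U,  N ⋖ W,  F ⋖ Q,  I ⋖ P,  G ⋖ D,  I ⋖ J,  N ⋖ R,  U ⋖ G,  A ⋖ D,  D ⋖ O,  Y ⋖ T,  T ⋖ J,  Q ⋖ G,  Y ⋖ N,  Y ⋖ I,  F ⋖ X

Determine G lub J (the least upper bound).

O

Common upper bounds of {G, J}: O.
The least among these is O.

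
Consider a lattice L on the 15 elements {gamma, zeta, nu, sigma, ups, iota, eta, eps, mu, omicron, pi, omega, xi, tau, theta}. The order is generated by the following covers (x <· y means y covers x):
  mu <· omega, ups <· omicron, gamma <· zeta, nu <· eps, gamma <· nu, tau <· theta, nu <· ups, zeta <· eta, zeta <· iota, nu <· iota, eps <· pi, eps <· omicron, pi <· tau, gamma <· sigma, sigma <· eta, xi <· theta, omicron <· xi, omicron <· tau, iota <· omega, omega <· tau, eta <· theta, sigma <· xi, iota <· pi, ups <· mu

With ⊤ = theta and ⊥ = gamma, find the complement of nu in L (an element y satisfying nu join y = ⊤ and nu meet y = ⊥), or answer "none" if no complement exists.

eta

Need y with nu ∨ y = theta and nu ∧ y = gamma.
Checking each element gives: eta.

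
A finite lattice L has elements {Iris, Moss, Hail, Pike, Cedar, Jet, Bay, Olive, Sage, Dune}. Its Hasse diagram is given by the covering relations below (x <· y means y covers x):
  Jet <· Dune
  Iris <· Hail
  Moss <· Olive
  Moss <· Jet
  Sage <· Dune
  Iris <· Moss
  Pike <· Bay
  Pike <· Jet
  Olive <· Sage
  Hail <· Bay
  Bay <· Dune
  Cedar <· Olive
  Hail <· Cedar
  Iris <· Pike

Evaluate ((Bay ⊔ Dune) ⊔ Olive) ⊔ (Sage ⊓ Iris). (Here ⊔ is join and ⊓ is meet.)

Dune

Bay ∨ Dune = Dune
Dune ∨ Olive = Dune
Sage ∧ Iris = Iris
Dune ∨ Iris = Dune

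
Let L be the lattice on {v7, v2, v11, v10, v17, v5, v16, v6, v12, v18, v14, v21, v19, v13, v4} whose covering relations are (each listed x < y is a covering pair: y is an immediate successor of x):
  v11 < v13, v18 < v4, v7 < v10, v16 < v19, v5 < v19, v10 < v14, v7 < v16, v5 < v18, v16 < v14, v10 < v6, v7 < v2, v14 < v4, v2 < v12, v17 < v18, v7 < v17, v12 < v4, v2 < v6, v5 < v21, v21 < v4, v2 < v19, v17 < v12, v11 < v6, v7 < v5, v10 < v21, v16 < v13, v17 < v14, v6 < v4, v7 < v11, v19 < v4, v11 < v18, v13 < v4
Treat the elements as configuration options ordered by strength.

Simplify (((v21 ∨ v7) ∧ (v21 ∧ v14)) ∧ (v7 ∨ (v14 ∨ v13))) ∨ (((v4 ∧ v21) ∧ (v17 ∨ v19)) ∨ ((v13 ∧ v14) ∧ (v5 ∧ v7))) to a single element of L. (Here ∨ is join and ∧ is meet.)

v21

v21 ∨ v7 = v21
v21 ∧ v14 = v10
v21 ∧ v10 = v10
v14 ∨ v13 = v4
v7 ∨ v4 = v4
v10 ∧ v4 = v10
v4 ∧ v21 = v21
v17 ∨ v19 = v4
v21 ∧ v4 = v21
v13 ∧ v14 = v16
v5 ∧ v7 = v7
v16 ∧ v7 = v7
v21 ∨ v7 = v21
v10 ∨ v21 = v21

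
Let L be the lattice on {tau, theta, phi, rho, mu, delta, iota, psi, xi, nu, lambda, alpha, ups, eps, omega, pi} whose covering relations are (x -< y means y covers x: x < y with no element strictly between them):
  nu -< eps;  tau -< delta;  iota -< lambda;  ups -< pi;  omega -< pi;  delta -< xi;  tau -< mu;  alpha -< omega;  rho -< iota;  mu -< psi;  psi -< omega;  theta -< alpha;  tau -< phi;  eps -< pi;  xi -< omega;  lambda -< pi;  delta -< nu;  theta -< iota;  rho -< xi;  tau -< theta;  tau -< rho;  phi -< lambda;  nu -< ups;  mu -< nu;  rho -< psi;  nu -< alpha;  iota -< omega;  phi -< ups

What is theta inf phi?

tau

Common lower bounds of {theta, phi}: tau.
The greatest among these is tau.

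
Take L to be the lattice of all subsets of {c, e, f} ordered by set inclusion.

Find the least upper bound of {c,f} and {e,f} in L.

Under ⊆, join is union: {c,f} ∪ {e,f} = {c,e,f}.

{c,e,f}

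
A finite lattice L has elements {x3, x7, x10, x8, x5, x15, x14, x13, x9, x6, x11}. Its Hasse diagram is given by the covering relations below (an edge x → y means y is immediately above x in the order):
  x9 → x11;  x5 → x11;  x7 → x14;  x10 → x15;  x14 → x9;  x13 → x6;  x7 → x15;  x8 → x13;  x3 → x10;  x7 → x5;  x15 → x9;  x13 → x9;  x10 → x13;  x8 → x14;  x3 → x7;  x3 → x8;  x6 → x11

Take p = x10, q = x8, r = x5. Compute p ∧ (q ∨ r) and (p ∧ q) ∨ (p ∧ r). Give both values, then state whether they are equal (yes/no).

x10; x3; no

q ∨ r = x11, so p ∧ (q ∨ r) = x10 ∧ x11 = x10.
p ∧ q = x3 and p ∧ r = x3, so (p ∧ q) ∨ (p ∧ r) = x3 ∨ x3 = x3.
Equal: no.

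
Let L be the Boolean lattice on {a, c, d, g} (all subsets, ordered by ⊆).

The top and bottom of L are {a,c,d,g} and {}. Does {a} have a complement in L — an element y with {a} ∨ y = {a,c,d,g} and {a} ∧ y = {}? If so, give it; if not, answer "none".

{c,d,g}

Need y with {a} ∨ y = {a,c,d,g} and {a} ∧ y = {}.
Checking each element gives: {c,d,g}.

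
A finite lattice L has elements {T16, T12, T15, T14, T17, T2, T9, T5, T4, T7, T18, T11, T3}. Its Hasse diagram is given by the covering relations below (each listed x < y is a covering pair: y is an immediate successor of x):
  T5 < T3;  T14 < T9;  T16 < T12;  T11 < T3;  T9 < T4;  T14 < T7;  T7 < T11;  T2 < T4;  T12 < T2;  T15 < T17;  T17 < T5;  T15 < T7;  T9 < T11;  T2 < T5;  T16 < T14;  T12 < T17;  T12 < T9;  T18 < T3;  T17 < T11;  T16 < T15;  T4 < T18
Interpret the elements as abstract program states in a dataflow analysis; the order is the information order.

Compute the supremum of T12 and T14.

Common upper bounds of {T12, T14}: T11, T18, T3, T4, T9.
The least among these is T9.

T9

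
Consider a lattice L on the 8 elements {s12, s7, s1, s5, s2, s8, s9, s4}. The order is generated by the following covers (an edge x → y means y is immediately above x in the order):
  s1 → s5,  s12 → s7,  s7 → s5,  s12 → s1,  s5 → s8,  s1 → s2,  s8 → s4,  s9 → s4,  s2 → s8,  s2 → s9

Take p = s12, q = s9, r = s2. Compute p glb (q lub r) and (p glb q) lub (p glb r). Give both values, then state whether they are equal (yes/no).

s12; s12; yes

q lub r = s9, so p glb (q lub r) = s12 glb s9 = s12.
p glb q = s12 and p glb r = s12, so (p glb q) lub (p glb r) = s12 lub s12 = s12.
Equal: yes.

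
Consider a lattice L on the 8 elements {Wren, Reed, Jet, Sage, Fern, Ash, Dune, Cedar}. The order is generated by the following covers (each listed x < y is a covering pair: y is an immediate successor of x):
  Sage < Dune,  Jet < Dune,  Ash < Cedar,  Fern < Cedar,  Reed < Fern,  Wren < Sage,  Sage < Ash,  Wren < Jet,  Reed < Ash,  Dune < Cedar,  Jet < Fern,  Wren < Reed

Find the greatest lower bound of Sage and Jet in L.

Common lower bounds of {Sage, Jet}: Wren.
The greatest among these is Wren.

Wren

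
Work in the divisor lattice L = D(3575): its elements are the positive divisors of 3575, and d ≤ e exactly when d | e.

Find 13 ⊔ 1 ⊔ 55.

715

In the divisibility order, the join is the least common multiple: lcm(13, 1, 55) = 715.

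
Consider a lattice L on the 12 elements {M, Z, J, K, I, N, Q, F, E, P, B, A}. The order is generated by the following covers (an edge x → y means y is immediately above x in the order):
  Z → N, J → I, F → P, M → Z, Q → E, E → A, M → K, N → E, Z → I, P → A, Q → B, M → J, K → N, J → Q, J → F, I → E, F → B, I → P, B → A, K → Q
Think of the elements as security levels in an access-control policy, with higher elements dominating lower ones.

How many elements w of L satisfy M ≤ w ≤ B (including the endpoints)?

The interval [M, B] = {B, F, J, K, M, Q}, which has 6 elements.

6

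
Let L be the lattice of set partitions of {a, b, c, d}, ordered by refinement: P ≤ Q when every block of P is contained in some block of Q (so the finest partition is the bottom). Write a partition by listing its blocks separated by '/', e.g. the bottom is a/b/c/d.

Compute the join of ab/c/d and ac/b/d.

The join of ab/c/d and ac/b/d merges any blocks that overlap across the partitions, giving abc/d.

abc/d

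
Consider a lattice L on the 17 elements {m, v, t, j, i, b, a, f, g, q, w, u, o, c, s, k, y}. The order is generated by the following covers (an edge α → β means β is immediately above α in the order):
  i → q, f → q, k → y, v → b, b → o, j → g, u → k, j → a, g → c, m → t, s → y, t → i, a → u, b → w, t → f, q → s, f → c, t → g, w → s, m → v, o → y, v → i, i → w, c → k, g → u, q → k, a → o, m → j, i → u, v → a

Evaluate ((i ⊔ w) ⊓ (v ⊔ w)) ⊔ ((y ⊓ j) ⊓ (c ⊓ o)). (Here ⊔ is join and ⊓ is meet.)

i ∨ w = w
v ∨ w = w
w ∧ w = w
y ∧ j = j
c ∧ o = j
j ∧ j = j
w ∨ j = y

y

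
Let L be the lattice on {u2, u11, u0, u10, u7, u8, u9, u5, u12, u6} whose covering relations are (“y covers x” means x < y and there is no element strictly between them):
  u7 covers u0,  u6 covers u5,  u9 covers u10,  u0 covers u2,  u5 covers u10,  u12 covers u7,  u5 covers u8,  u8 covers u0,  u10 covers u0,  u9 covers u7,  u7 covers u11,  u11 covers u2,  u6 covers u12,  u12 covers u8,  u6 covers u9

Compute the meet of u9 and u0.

u0

Common lower bounds of {u9, u0}: u0, u2.
The greatest among these is u0.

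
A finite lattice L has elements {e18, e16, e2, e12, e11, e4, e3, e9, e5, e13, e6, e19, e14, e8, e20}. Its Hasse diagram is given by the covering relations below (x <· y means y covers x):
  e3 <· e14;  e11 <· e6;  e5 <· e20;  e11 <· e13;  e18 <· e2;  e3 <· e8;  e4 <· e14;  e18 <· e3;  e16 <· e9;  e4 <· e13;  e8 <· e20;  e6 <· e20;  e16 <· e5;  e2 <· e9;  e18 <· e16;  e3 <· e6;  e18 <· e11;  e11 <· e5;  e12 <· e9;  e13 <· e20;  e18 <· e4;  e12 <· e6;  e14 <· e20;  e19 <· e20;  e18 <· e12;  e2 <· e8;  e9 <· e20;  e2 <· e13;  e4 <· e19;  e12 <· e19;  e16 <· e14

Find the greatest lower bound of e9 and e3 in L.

Common lower bounds of {e9, e3}: e18.
The greatest among these is e18.

e18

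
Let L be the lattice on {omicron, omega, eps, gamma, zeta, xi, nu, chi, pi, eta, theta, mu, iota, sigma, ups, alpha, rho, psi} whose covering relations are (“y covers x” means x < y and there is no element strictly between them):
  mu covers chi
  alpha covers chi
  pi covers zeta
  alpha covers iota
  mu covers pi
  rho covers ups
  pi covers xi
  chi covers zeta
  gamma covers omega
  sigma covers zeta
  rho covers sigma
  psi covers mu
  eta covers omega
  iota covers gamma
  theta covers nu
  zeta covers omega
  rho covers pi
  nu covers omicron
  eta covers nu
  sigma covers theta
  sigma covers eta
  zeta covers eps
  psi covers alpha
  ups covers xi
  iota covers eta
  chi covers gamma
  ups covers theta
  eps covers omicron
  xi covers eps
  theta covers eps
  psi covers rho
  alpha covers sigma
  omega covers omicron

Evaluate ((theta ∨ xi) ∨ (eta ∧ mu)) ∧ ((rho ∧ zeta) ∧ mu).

theta ∨ xi = ups
eta ∧ mu = omega
ups ∨ omega = rho
rho ∧ zeta = zeta
zeta ∧ mu = zeta
rho ∧ zeta = zeta

zeta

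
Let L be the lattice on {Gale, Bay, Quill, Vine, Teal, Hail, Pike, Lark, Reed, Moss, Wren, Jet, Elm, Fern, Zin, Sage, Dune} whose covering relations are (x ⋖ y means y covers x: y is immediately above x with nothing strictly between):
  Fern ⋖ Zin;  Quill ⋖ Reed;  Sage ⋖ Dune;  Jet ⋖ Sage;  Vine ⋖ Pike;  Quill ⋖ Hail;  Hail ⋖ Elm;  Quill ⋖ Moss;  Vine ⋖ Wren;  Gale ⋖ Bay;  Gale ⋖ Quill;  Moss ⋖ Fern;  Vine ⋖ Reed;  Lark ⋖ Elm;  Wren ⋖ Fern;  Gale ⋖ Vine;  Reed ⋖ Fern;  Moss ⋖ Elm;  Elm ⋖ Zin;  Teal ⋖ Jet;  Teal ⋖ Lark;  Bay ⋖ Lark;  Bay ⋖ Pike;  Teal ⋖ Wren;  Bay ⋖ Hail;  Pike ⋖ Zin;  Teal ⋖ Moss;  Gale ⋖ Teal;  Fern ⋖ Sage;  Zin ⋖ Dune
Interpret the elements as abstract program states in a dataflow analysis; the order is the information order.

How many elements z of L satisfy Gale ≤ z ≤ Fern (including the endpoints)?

The interval [Gale, Fern] = {Fern, Gale, Moss, Quill, Reed, Teal, Vine, Wren}, which has 8 elements.

8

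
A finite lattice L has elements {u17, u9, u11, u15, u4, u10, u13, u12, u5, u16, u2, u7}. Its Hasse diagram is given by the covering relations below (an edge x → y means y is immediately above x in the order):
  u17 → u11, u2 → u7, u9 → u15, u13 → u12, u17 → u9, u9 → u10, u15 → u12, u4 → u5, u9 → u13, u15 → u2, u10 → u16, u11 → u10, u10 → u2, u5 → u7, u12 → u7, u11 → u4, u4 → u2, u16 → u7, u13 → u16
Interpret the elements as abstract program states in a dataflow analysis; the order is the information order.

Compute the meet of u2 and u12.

Common lower bounds of {u2, u12}: u15, u17, u9.
The greatest among these is u15.

u15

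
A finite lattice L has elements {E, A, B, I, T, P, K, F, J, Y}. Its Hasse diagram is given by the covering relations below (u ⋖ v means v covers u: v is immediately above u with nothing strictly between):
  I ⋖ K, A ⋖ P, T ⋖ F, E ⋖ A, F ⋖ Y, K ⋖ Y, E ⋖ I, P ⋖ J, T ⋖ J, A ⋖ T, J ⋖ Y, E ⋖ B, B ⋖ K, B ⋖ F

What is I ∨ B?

Common upper bounds of {I, B}: K, Y.
The least among these is K.

K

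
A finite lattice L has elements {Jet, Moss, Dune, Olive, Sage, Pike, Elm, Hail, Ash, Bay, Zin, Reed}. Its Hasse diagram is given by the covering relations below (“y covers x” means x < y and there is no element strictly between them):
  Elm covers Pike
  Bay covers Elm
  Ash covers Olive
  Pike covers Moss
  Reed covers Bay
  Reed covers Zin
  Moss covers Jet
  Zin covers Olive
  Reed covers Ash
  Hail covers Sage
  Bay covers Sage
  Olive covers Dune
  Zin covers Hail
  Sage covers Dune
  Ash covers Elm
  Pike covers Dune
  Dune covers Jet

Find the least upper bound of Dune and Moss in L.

Pike

Common upper bounds of {Dune, Moss}: Ash, Bay, Elm, Pike, Reed.
The least among these is Pike.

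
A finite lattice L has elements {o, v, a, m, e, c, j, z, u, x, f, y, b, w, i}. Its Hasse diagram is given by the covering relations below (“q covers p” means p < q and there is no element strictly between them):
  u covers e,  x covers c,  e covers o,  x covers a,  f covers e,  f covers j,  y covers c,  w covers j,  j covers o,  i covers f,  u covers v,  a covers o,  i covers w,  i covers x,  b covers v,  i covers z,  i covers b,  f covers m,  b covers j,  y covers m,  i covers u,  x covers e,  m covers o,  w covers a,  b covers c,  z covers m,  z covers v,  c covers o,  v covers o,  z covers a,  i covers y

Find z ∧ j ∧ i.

Common lower bounds of {z, j, i}: o.
The greatest among these is o.

o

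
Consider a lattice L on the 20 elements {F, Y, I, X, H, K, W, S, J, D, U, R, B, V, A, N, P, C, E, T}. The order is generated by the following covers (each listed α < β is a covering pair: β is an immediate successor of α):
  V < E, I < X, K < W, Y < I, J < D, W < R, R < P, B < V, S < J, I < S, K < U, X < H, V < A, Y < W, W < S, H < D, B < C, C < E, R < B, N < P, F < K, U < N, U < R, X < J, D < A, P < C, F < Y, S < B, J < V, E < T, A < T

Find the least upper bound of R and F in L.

Common upper bounds of {R, F}: A, B, C, E, P, R, T, V.
The least among these is R.

R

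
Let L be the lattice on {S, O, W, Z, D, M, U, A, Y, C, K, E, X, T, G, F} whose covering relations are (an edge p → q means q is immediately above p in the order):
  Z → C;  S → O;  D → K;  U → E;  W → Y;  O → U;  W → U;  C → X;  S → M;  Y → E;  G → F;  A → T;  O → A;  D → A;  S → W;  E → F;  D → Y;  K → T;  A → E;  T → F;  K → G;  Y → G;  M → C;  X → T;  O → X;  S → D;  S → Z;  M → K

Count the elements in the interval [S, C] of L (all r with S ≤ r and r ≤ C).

The interval [S, C] = {C, M, S, Z}, which has 4 elements.

4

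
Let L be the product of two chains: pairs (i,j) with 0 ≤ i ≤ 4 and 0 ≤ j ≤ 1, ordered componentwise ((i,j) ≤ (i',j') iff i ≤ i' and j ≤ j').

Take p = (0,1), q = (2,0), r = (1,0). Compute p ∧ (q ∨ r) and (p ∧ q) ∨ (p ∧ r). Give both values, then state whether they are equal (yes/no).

q ∨ r = (2,0), so p ∧ (q ∨ r) = (0,1) ∧ (2,0) = (0,0).
p ∧ q = (0,0) and p ∧ r = (0,0), so (p ∧ q) ∨ (p ∧ r) = (0,0) ∨ (0,0) = (0,0).
Equal: yes.

(0,0); (0,0); yes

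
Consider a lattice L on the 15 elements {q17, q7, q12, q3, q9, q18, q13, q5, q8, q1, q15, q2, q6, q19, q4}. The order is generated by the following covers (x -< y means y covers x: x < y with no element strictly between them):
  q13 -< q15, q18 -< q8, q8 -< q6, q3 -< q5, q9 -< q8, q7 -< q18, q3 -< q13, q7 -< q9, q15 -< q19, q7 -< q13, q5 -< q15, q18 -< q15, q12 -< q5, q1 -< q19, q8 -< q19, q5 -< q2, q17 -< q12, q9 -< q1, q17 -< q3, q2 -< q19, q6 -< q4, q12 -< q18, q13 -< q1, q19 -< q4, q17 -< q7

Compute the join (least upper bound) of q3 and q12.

Common upper bounds of {q3, q12}: q15, q19, q2, q4, q5.
The least among these is q5.

q5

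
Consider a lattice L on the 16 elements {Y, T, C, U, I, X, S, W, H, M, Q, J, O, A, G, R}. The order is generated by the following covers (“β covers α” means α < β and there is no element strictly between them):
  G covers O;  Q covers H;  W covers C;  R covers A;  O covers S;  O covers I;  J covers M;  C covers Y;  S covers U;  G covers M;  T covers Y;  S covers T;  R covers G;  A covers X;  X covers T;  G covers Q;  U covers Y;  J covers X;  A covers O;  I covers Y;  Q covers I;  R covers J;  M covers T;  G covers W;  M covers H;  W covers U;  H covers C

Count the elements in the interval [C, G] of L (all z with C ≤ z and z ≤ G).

The interval [C, G] = {C, G, H, M, Q, W}, which has 6 elements.

6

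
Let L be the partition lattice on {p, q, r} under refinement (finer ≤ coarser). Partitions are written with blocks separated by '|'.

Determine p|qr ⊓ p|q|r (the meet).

p|q|r

The meet (common refinement) of p|qr and p|q|r intersects blocks pairwise, giving p|q|r.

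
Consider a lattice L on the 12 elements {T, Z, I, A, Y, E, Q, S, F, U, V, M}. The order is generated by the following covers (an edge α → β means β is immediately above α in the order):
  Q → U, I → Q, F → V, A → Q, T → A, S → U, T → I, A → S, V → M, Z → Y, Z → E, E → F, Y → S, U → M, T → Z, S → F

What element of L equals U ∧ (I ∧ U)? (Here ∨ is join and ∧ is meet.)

I ∧ U = I
U ∧ I = I

I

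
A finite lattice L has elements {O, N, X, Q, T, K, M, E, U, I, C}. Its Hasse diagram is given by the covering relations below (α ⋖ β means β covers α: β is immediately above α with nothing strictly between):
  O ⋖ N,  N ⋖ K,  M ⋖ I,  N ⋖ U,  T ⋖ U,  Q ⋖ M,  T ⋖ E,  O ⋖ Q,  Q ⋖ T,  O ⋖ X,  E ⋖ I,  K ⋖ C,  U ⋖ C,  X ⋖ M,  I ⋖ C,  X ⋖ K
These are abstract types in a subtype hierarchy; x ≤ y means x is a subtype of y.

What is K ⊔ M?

C

Common upper bounds of {K, M}: C.
The least among these is C.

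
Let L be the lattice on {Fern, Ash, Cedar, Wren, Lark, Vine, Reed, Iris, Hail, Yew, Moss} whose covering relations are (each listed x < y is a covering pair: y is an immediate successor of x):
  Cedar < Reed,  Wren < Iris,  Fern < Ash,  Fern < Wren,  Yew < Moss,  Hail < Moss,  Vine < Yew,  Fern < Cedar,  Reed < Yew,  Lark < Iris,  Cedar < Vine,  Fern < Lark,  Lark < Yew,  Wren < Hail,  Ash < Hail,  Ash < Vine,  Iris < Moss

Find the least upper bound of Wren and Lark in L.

Common upper bounds of {Wren, Lark}: Iris, Moss.
The least among these is Iris.

Iris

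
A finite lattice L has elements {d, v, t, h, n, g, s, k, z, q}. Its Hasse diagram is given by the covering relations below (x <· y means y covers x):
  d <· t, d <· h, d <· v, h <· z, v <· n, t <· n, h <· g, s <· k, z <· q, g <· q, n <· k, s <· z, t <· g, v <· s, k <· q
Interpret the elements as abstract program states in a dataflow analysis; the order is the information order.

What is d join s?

s

Common upper bounds of {d, s}: k, q, s, z.
The least among these is s.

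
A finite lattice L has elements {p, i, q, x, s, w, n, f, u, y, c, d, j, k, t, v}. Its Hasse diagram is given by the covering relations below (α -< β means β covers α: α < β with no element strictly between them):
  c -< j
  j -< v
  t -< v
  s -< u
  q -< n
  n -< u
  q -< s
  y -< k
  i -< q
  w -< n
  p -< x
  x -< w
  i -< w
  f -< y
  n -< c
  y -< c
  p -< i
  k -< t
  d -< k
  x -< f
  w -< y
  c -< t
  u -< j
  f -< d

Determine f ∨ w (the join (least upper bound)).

y

Common upper bounds of {f, w}: c, j, k, t, v, y.
The least among these is y.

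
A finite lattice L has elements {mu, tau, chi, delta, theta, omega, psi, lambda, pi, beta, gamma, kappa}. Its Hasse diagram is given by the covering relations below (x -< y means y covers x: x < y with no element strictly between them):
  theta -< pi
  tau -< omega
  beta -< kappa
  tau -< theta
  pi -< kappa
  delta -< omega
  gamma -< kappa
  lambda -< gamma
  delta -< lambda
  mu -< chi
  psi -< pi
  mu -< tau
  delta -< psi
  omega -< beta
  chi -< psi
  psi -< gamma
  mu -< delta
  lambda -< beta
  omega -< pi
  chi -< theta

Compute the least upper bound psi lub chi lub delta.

psi

Common upper bounds of {psi, chi, delta}: gamma, kappa, pi, psi.
The least among these is psi.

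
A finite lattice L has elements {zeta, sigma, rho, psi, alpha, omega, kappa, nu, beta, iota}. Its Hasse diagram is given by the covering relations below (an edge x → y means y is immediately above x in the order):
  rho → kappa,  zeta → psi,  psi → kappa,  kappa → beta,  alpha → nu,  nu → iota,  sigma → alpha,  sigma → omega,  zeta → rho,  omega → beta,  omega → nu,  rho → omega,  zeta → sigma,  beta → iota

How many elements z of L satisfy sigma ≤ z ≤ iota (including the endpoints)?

The interval [sigma, iota] = {alpha, beta, iota, nu, omega, sigma}, which has 6 elements.

6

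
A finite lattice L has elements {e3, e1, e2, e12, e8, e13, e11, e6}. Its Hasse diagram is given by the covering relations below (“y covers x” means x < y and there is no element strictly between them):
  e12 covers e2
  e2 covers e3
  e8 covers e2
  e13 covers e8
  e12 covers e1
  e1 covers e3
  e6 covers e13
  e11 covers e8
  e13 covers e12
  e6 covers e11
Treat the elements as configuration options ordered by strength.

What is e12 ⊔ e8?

e13

Common upper bounds of {e12, e8}: e13, e6.
The least among these is e13.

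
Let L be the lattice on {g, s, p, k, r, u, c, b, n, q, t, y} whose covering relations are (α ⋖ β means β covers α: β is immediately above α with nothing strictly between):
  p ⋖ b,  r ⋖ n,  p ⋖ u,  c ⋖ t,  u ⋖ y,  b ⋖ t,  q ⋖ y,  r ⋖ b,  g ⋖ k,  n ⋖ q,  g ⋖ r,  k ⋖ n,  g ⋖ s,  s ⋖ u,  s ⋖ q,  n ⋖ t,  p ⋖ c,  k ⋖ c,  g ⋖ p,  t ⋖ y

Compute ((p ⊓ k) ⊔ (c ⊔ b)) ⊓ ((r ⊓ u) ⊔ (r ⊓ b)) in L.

p ∧ k = g
c ∨ b = t
g ∨ t = t
r ∧ u = g
r ∧ b = r
g ∨ r = r
t ∧ r = r

r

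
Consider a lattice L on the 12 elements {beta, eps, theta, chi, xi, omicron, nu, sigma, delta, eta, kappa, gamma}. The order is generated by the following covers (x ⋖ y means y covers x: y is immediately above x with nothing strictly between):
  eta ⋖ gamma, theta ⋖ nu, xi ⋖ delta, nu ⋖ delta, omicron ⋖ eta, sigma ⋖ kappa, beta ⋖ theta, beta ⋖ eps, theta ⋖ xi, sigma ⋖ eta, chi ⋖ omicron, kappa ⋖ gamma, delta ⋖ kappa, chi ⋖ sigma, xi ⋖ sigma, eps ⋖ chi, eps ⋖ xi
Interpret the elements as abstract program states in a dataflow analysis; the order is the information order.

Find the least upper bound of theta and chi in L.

Common upper bounds of {theta, chi}: eta, gamma, kappa, sigma.
The least among these is sigma.

sigma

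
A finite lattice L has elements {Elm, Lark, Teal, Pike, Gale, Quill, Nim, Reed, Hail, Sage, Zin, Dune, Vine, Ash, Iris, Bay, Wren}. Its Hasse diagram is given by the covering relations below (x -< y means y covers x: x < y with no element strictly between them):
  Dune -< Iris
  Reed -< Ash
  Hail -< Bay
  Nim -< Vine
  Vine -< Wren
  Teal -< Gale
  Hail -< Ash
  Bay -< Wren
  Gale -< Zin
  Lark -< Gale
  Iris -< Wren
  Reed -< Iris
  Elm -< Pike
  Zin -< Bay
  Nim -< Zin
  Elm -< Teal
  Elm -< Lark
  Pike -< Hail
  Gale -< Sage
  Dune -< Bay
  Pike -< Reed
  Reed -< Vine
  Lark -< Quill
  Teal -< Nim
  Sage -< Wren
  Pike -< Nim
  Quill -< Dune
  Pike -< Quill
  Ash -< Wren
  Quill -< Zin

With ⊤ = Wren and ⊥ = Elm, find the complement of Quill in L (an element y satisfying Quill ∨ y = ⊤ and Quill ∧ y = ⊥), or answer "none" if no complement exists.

For every candidate y, either Quill ∨ y ≠ Wren or Quill ∧ y ≠ Elm; no complement exists.

none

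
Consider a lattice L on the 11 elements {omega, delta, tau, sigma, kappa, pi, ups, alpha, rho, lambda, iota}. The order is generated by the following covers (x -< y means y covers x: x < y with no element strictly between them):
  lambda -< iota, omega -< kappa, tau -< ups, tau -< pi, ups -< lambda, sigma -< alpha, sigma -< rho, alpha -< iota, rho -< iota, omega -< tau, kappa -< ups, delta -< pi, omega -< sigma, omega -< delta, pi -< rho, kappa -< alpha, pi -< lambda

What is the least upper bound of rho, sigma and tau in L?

Common upper bounds of {rho, sigma, tau}: iota, rho.
The least among these is rho.

rho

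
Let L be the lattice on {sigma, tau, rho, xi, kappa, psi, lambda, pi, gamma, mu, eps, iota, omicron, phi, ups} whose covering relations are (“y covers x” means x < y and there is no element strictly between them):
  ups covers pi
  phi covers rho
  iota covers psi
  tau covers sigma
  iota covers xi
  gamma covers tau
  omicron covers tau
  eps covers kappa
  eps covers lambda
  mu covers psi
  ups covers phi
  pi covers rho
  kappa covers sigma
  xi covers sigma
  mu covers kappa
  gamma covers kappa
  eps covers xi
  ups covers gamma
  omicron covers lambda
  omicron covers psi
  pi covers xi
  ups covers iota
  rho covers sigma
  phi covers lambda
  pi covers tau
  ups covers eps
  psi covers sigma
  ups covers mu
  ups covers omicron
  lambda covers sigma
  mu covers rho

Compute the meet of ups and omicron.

omicron

Common lower bounds of {ups, omicron}: lambda, omicron, psi, sigma, tau.
The greatest among these is omicron.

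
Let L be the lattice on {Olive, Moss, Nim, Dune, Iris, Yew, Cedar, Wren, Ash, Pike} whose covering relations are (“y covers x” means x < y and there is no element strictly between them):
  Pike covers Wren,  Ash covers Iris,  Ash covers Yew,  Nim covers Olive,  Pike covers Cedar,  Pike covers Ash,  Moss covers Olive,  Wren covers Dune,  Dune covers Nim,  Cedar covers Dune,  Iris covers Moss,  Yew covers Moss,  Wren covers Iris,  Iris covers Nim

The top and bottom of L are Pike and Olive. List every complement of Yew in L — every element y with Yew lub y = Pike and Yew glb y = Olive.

Need y with Yew ∨ y = Pike and Yew ∧ y = Olive.
Checking each element gives: Cedar, Dune.

Cedar, Dune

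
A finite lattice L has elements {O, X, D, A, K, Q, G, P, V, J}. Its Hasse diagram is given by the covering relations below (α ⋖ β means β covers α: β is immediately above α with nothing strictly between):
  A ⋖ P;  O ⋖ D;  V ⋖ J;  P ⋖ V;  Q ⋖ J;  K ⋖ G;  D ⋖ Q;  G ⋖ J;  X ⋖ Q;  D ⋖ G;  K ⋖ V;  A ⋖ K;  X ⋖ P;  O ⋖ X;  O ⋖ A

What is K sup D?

Common upper bounds of {K, D}: G, J.
The least among these is G.

G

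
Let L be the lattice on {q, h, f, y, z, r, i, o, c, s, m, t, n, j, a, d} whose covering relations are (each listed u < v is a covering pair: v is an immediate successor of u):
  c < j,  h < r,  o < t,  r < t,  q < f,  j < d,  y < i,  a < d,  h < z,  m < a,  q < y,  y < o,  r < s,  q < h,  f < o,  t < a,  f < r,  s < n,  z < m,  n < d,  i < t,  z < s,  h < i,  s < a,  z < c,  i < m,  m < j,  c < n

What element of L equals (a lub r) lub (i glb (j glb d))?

a

a ∨ r = a
j ∧ d = j
i ∧ j = i
a ∨ i = a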